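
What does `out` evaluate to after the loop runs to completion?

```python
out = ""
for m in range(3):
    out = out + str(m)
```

Let's trace through this code step by step.

Initialize: out = ''
Entering loop: for m in range(3):
After iteration 1: m = 0, out = '0'
After iteration 2: m = 1, out = '01'
After iteration 3: m = 2, out = '012'
Loop ends.

Final answer: '012'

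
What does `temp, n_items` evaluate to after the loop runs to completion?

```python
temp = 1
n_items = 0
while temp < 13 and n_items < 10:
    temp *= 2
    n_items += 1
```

Let's trace through this code step by step.

Initialize: temp = 1
Initialize: n_items = 0
Entering loop: while temp < 13 and n_items < 10:
After iteration 1: temp = 2, n_items = 1
After iteration 2: temp = 4, n_items = 2
After iteration 3: temp = 8, n_items = 3
After iteration 4: temp = 16, n_items = 4
Loop ends.

Final answer: 16, 4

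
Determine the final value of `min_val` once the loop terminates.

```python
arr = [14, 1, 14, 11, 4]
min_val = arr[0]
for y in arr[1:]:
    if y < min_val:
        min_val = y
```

Let's trace through this code step by step.

Initialize: arr = [14, 1, 14, 11, 4]
Initialize: min_val = 14
Entering loop: for y in arr[1:]:
After iteration 1: y = 1, min_val = 1
After iteration 2: y = 14, min_val = 1
After iteration 3: y = 11, min_val = 1
After iteration 4: y = 4, min_val = 1
Loop ends.

Final answer: 1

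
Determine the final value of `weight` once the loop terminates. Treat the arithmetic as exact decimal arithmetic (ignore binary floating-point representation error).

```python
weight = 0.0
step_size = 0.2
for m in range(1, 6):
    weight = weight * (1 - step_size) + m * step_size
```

Let's trace through this code step by step.

Initialize: weight = 0.0
Initialize: step_size = 0.2
Entering loop: for m in range(1, 6):
After iteration 1: m = 1, weight = 0.2
After iteration 2: m = 2, weight = 0.56
After iteration 3: m = 3, weight = 1.048
After iteration 4: m = 4, weight = 1.6384
After iteration 5: m = 5, weight = 2.31072
Loop ends.

Final answer: 2.31072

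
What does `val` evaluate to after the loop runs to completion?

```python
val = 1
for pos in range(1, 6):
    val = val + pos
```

Let's trace through this code step by step.

Initialize: val = 1
Entering loop: for pos in range(1, 6):
After iteration 1: pos = 1, val = 2
After iteration 2: pos = 2, val = 4
After iteration 3: pos = 3, val = 7
After iteration 4: pos = 4, val = 11
After iteration 5: pos = 5, val = 16
Loop ends.

Final answer: 16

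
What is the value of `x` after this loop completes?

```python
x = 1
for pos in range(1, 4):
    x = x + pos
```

Let's trace through this code step by step.

Initialize: x = 1
Entering loop: for pos in range(1, 4):
After iteration 1: pos = 1, x = 2
After iteration 2: pos = 2, x = 4
After iteration 3: pos = 3, x = 7
Loop ends.

Final answer: 7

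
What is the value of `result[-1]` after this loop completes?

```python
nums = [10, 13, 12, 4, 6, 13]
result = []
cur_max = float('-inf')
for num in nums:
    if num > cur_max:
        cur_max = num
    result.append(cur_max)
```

Let's trace through this code step by step.

Initialize: nums = [10, 13, 12, 4, 6, 13]
Initialize: result = []
Initialize: cur_max = -inf
Entering loop: for num in nums:
After iteration 1: num = 10, result = [10], cur_max = 10
After iteration 2: num = 13, result = [10, 13], cur_max = 13
After iteration 3: num = 12, result = [10, 13, 13], cur_max = 13
After iteration 4: num = 4, result = [10, 13, 13, 13], cur_max = 13
After iteration 5: num = 6, result = [10, 13, 13, 13, 13], cur_max = 13
After iteration 6: num = 13, result = [10, 13, 13, 13, 13, 13], cur_max = 13
Loop ends.
result[-1] = 13

Final answer: 13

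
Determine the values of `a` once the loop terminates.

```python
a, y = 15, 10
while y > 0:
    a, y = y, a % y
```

Let's trace through this code step by step.

Initialize: a = 15
Initialize: y = 10
Entering loop: while y > 0:
After iteration 1: a = 10, y = 5
After iteration 2: a = 5, y = 0
Loop ends.

Final answer: 5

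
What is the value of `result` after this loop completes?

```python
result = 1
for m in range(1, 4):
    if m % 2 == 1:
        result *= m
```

Let's trace through this code step by step.

Initialize: result = 1
Entering loop: for m in range(1, 4):
After iteration 1: m = 1, result = 1
After iteration 2: m = 2, result = 1
After iteration 3: m = 3, result = 3
Loop ends.

Final answer: 3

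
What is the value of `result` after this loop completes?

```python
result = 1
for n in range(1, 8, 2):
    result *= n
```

Let's trace through this code step by step.

Initialize: result = 1
Entering loop: for n in range(1, 8, 2):
After iteration 1: n = 1, result = 1
After iteration 2: n = 3, result = 3
After iteration 3: n = 5, result = 15
After iteration 4: n = 7, result = 105
Loop ends.

Final answer: 105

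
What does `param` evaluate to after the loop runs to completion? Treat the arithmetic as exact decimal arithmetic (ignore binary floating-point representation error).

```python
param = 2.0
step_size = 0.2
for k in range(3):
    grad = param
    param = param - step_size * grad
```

Let's trace through this code step by step.

Initialize: param = 2.0
Initialize: step_size = 0.2
Entering loop: for k in range(3):
After iteration 1: k = 0, param = 1.6, grad = 2.0
After iteration 2: k = 1, param = 1.28, grad = 1.6
After iteration 3: k = 2, param = 1.024, grad = 1.28
Loop ends.

Final answer: 1.024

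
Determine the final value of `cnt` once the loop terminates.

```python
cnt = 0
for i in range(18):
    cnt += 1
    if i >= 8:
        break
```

Let's trace through this code step by step.

Initialize: cnt = 0
Entering loop: for i in range(18):
After iteration 1: i = 0, cnt = 1
After iteration 2: i = 1, cnt = 2
After iteration 3: i = 2, cnt = 3
After iteration 4: i = 3, cnt = 4
After iteration 5: i = 4, cnt = 5
After iteration 6: i = 5, cnt = 6
After iteration 7: i = 6, cnt = 7
After iteration 8: i = 7, cnt = 8
After iteration 9: i = 8, cnt = 9
Loop ends.

Final answer: 9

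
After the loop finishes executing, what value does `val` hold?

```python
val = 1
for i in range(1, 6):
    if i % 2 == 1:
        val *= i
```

Let's trace through this code step by step.

Initialize: val = 1
Entering loop: for i in range(1, 6):
After iteration 1: i = 1, val = 1
After iteration 2: i = 2, val = 1
After iteration 3: i = 3, val = 3
After iteration 4: i = 4, val = 3
After iteration 5: i = 5, val = 15
Loop ends.

Final answer: 15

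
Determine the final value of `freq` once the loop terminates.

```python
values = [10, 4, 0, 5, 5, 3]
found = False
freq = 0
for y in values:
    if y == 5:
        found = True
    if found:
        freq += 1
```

Let's trace through this code step by step.

Initialize: values = [10, 4, 0, 5, 5, 3]
Initialize: found = False
Initialize: freq = 0
Entering loop: for y in values:
After iteration 1: y = 10, found = False, freq = 0
After iteration 2: y = 4, found = False, freq = 0
After iteration 3: y = 0, found = False, freq = 0
After iteration 4: y = 5, found = True, freq = 1
After iteration 5: y = 5, found = True, freq = 2
After iteration 6: y = 3, found = True, freq = 3
Loop ends.

Final answer: 3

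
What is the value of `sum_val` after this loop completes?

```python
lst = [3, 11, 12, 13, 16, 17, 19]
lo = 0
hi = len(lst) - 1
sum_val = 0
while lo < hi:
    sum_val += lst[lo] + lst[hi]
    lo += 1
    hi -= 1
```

Let's trace through this code step by step.

Initialize: lst = [3, 11, 12, 13, 16, 17, 19]
Initialize: lo = 0
Initialize: hi = 6
Initialize: sum_val = 0
Entering loop: while lo < hi:
After iteration 1: lo = 1, hi = 5, sum_val = 22
After iteration 2: lo = 2, hi = 4, sum_val = 50
After iteration 3: lo = 3, hi = 3, sum_val = 78
Loop ends.

Final answer: 78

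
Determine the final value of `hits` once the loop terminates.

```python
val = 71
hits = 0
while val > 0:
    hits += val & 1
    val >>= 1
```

Let's trace through this code step by step.

Initialize: val = 71
Initialize: hits = 0
Entering loop: while val > 0:
After iteration 1: val = 35, hits = 1
After iteration 2: val = 17, hits = 2
After iteration 3: val = 8, hits = 3
After iteration 4: val = 4, hits = 3
After iteration 5: val = 2, hits = 3
After iteration 6: val = 1, hits = 3
After iteration 7: val = 0, hits = 4
Loop ends.

Final answer: 4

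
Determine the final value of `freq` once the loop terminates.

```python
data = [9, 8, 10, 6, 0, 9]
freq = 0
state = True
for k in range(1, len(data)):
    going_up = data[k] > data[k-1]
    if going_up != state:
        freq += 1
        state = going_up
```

Let's trace through this code step by step.

Initialize: data = [9, 8, 10, 6, 0, 9]
Initialize: freq = 0
Initialize: state = True
Entering loop: for k in range(1, len(data)):
After iteration 1: k = 1, freq = 1, state = False, going_up = False
After iteration 2: k = 2, freq = 2, state = True, going_up = True
After iteration 3: k = 3, freq = 3, state = False, going_up = False
After iteration 4: k = 4, freq = 3, state = False, going_up = False
After iteration 5: k = 5, freq = 4, state = True, going_up = True
Loop ends.

Final answer: 4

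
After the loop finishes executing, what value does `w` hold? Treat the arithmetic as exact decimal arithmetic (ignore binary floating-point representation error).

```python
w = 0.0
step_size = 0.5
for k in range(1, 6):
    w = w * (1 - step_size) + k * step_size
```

Let's trace through this code step by step.

Initialize: w = 0.0
Initialize: step_size = 0.5
Entering loop: for k in range(1, 6):
After iteration 1: k = 1, w = 0.5
After iteration 2: k = 2, w = 1.25
After iteration 3: k = 3, w = 2.125
After iteration 4: k = 4, w = 3.0625
After iteration 5: k = 5, w = 4.03125
Loop ends.

Final answer: 4.03125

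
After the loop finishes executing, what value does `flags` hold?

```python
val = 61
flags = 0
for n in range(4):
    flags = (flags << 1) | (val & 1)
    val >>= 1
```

Let's trace through this code step by step.

Initialize: val = 61
Initialize: flags = 0
Entering loop: for n in range(4):
After iteration 1: n = 0, val = 30, flags = 1
After iteration 2: n = 1, val = 15, flags = 2
After iteration 3: n = 2, val = 7, flags = 5
After iteration 4: n = 3, val = 3, flags = 11
Loop ends.

Final answer: 11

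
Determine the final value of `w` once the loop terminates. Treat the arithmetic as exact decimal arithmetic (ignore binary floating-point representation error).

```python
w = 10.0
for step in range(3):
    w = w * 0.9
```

Let's trace through this code step by step.

Initialize: w = 10.0
Entering loop: for step in range(3):
After iteration 1: step = 0, w = 9.0
After iteration 2: step = 1, w = 8.1
After iteration 3: step = 2, w = 7.29
Loop ends.

Final answer: 7.29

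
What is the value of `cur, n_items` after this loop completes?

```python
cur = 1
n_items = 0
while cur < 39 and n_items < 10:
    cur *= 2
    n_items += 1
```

Let's trace through this code step by step.

Initialize: cur = 1
Initialize: n_items = 0
Entering loop: while cur < 39 and n_items < 10:
After iteration 1: cur = 2, n_items = 1
After iteration 2: cur = 4, n_items = 2
After iteration 3: cur = 8, n_items = 3
After iteration 4: cur = 16, n_items = 4
After iteration 5: cur = 32, n_items = 5
After iteration 6: cur = 64, n_items = 6
Loop ends.

Final answer: 64, 6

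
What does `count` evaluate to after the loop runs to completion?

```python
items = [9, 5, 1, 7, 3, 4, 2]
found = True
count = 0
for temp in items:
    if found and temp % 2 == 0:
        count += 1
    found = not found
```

Let's trace through this code step by step.

Initialize: items = [9, 5, 1, 7, 3, 4, 2]
Initialize: found = True
Initialize: count = 0
Entering loop: for temp in items:
After iteration 1: temp = 9, found = False, count = 0
After iteration 2: temp = 5, found = True, count = 0
After iteration 3: temp = 1, found = False, count = 0
After iteration 4: temp = 7, found = True, count = 0
After iteration 5: temp = 3, found = False, count = 0
After iteration 6: temp = 4, found = True, count = 0
After iteration 7: temp = 2, found = False, count = 1
Loop ends.

Final answer: 1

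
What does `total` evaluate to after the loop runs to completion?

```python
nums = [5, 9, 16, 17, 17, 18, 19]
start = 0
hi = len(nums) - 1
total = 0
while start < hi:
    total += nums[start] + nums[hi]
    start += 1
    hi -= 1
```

Let's trace through this code step by step.

Initialize: nums = [5, 9, 16, 17, 17, 18, 19]
Initialize: start = 0
Initialize: hi = 6
Initialize: total = 0
Entering loop: while start < hi:
After iteration 1: start = 1, hi = 5, total = 24
After iteration 2: start = 2, hi = 4, total = 51
After iteration 3: start = 3, hi = 3, total = 84
Loop ends.

Final answer: 84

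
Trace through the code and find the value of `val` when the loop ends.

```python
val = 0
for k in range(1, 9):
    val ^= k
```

Let's trace through this code step by step.

Initialize: val = 0
Entering loop: for k in range(1, 9):
After iteration 1: k = 1, val = 1
After iteration 2: k = 2, val = 3
After iteration 3: k = 3, val = 0
After iteration 4: k = 4, val = 4
After iteration 5: k = 5, val = 1
After iteration 6: k = 6, val = 7
After iteration 7: k = 7, val = 0
After iteration 8: k = 8, val = 8
Loop ends.

Final answer: 8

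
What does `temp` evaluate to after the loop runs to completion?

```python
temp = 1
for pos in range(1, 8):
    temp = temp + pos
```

Let's trace through this code step by step.

Initialize: temp = 1
Entering loop: for pos in range(1, 8):
After iteration 1: pos = 1, temp = 2
After iteration 2: pos = 2, temp = 4
After iteration 3: pos = 3, temp = 7
After iteration 4: pos = 4, temp = 11
After iteration 5: pos = 5, temp = 16
After iteration 6: pos = 6, temp = 22
After iteration 7: pos = 7, temp = 29
Loop ends.

Final answer: 29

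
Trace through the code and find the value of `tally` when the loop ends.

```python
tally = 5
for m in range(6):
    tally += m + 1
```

Let's trace through this code step by step.

Initialize: tally = 5
Entering loop: for m in range(6):
After iteration 1: m = 0, tally = 6
After iteration 2: m = 1, tally = 8
After iteration 3: m = 2, tally = 11
After iteration 4: m = 3, tally = 15
After iteration 5: m = 4, tally = 20
After iteration 6: m = 5, tally = 26
Loop ends.

Final answer: 26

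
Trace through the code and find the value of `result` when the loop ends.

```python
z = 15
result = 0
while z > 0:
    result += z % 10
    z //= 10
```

Let's trace through this code step by step.

Initialize: z = 15
Initialize: result = 0
Entering loop: while z > 0:
After iteration 1: z = 1, result = 5
After iteration 2: z = 0, result = 6
Loop ends.

Final answer: 6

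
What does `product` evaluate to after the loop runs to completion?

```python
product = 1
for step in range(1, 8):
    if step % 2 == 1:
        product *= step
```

Let's trace through this code step by step.

Initialize: product = 1
Entering loop: for step in range(1, 8):
After iteration 1: step = 1, product = 1
After iteration 2: step = 2, product = 1
After iteration 3: step = 3, product = 3
After iteration 4: step = 4, product = 3
After iteration 5: step = 5, product = 15
After iteration 6: step = 6, product = 15
After iteration 7: step = 7, product = 105
Loop ends.

Final answer: 105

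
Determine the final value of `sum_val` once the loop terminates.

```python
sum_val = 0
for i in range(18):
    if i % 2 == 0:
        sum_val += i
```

Let's trace through this code step by step.

Initialize: sum_val = 0
Entering loop: for i in range(18):
After iteration 1: i = 0, sum_val = 0
After iteration 2: i = 1, sum_val = 0
After iteration 3: i = 2, sum_val = 2
After iteration 4: i = 3, sum_val = 2
After iteration 5: i = 4, sum_val = 6
After iteration 6: i = 5, sum_val = 6
After iteration 7: i = 6, sum_val = 12
After iteration 8: i = 7, sum_val = 12
After iteration 9: i = 8, sum_val = 20
After iteration 10: i = 9, sum_val = 20
After iteration 11: i = 10, sum_val = 30
After iteration 12: i = 11, sum_val = 30
After iteration 13: i = 12, sum_val = 42
After iteration 14: i = 13, sum_val = 42
After iteration 15: i = 14, sum_val = 56
After iteration 16: i = 15, sum_val = 56
After iteration 17: i = 16, sum_val = 72
After iteration 18: i = 17, sum_val = 72
Loop ends.

Final answer: 72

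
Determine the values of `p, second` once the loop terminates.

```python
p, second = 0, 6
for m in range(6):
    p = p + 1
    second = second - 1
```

Let's trace through this code step by step.

Initialize: p = 0
Initialize: second = 6
Entering loop: for m in range(6):
After iteration 1: m = 0, p = 1, second = 5
After iteration 2: m = 1, p = 2, second = 4
After iteration 3: m = 2, p = 3, second = 3
After iteration 4: m = 3, p = 4, second = 2
After iteration 5: m = 4, p = 5, second = 1
After iteration 6: m = 5, p = 6, second = 0
Loop ends.

Final answer: 6, 0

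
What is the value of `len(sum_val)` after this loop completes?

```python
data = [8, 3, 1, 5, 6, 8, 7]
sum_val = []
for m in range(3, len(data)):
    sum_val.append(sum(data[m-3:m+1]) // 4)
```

Let's trace through this code step by step.

Initialize: data = [8, 3, 1, 5, 6, 8, 7]
Initialize: sum_val = []
Entering loop: for m in range(3, len(data)):
After iteration 1: m = 3, sum_val = [4]
After iteration 2: m = 4, sum_val = [4, 3]
After iteration 3: m = 5, sum_val = [4, 3, 5]
After iteration 4: m = 6, sum_val = [4, 3, 5, 6]
Loop ends.
len(sum_val) = 4

Final answer: 4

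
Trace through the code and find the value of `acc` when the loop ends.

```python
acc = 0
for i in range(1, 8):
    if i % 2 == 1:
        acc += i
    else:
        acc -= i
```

Let's trace through this code step by step.

Initialize: acc = 0
Entering loop: for i in range(1, 8):
After iteration 1: i = 1, acc = 1
After iteration 2: i = 2, acc = -1
After iteration 3: i = 3, acc = 2
After iteration 4: i = 4, acc = -2
After iteration 5: i = 5, acc = 3
After iteration 6: i = 6, acc = -3
After iteration 7: i = 7, acc = 4
Loop ends.

Final answer: 4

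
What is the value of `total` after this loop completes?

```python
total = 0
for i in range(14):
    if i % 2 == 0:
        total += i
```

Let's trace through this code step by step.

Initialize: total = 0
Entering loop: for i in range(14):
After iteration 1: i = 0, total = 0
After iteration 2: i = 1, total = 0
After iteration 3: i = 2, total = 2
After iteration 4: i = 3, total = 2
After iteration 5: i = 4, total = 6
After iteration 6: i = 5, total = 6
After iteration 7: i = 6, total = 12
After iteration 8: i = 7, total = 12
After iteration 9: i = 8, total = 20
After iteration 10: i = 9, total = 20
After iteration 11: i = 10, total = 30
After iteration 12: i = 11, total = 30
After iteration 13: i = 12, total = 42
After iteration 14: i = 13, total = 42
Loop ends.

Final answer: 42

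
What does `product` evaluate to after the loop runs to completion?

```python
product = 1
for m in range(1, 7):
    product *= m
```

Let's trace through this code step by step.

Initialize: product = 1
Entering loop: for m in range(1, 7):
After iteration 1: m = 1, product = 1
After iteration 2: m = 2, product = 2
After iteration 3: m = 3, product = 6
After iteration 4: m = 4, product = 24
After iteration 5: m = 5, product = 120
After iteration 6: m = 6, product = 720
Loop ends.

Final answer: 720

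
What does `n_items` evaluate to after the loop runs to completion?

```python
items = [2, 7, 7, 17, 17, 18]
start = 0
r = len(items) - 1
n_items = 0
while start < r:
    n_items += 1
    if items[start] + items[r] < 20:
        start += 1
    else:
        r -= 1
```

Let's trace through this code step by step.

Initialize: items = [2, 7, 7, 17, 17, 18]
Initialize: start = 0
Initialize: r = 5
Initialize: n_items = 0
Entering loop: while start < r:
After iteration 1: start = 0, r = 4, n_items = 1
After iteration 2: start = 1, r = 4, n_items = 2
After iteration 3: start = 1, r = 3, n_items = 3
After iteration 4: start = 1, r = 2, n_items = 4
After iteration 5: start = 2, r = 2, n_items = 5
Loop ends.

Final answer: 5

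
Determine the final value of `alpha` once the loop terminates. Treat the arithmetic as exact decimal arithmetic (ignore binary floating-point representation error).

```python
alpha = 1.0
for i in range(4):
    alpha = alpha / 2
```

Let's trace through this code step by step.

Initialize: alpha = 1.0
Entering loop: for i in range(4):
After iteration 1: i = 0, alpha = 0.5
After iteration 2: i = 1, alpha = 0.25
After iteration 3: i = 2, alpha = 0.125
After iteration 4: i = 3, alpha = 0.0625
Loop ends.

Final answer: 0.0625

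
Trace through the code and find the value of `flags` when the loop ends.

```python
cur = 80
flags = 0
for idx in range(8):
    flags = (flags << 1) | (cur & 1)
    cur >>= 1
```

Let's trace through this code step by step.

Initialize: cur = 80
Initialize: flags = 0
Entering loop: for idx in range(8):
After iteration 1: idx = 0, cur = 40, flags = 0
After iteration 2: idx = 1, cur = 20, flags = 0
After iteration 3: idx = 2, cur = 10, flags = 0
After iteration 4: idx = 3, cur = 5, flags = 0
After iteration 5: idx = 4, cur = 2, flags = 1
After iteration 6: idx = 5, cur = 1, flags = 2
After iteration 7: idx = 6, cur = 0, flags = 5
After iteration 8: idx = 7, cur = 0, flags = 10
Loop ends.

Final answer: 10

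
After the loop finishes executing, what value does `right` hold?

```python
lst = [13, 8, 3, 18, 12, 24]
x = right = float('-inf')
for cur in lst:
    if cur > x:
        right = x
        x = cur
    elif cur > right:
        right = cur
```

Let's trace through this code step by step.

Initialize: lst = [13, 8, 3, 18, 12, 24]
Initialize: x = -inf
Initialize: right = -inf
Entering loop: for cur in lst:
After iteration 1: cur = 13, x = 13, right = -inf
After iteration 2: cur = 8, x = 13, right = 8
After iteration 3: cur = 3, x = 13, right = 8
After iteration 4: cur = 18, x = 18, right = 13
After iteration 5: cur = 12, x = 18, right = 13
After iteration 6: cur = 24, x = 24, right = 18
Loop ends.

Final answer: 18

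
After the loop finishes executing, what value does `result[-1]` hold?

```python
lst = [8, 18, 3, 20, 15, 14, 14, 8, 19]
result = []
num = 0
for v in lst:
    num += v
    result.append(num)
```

Let's trace through this code step by step.

Initialize: lst = [8, 18, 3, 20, 15, 14, 14, 8, 19]
Initialize: result = []
Initialize: num = 0
Entering loop: for v in lst:
After iteration 1: v = 8, result = [8], num = 8
After iteration 2: v = 18, result = [8, 26], num = 26
After iteration 3: v = 3, result = [8, 26, 29], num = 29
After iteration 4: v = 20, result = [8, 26, 29, 49], num = 49
After iteration 5: v = 15, result = [8, 26, 29, 49, 64], num = 64
After iteration 6: v = 14, result = [8, 26, 29, 49, 64, 78], num = 78
After iteration 7: v = 14, result = [8, 26, 29, 49, 64, 78, 92], num = 92
After iteration 8: v = 8, result = [8, 26, 29, 49, 64, 78, 92, 100], num = 100
After iteration 9: v = 19, result = [8, 26, 29, 49, 64, 78, 92, 100, 119], num = 119
Loop ends.
result[-1] = 119

Final answer: 119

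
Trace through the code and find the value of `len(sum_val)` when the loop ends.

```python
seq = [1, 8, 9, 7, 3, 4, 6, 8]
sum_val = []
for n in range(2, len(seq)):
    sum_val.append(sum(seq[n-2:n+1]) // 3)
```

Let's trace through this code step by step.

Initialize: seq = [1, 8, 9, 7, 3, 4, 6, 8]
Initialize: sum_val = []
Entering loop: for n in range(2, len(seq)):
After iteration 1: n = 2, sum_val = [6]
After iteration 2: n = 3, sum_val = [6, 8]
After iteration 3: n = 4, sum_val = [6, 8, 6]
After iteration 4: n = 5, sum_val = [6, 8, 6, 4]
After iteration 5: n = 6, sum_val = [6, 8, 6, 4, 4]
After iteration 6: n = 7, sum_val = [6, 8, 6, 4, 4, 6]
Loop ends.
len(sum_val) = 6

Final answer: 6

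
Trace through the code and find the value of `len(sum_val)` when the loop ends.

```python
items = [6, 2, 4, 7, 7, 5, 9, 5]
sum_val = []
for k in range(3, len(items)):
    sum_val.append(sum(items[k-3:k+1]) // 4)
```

Let's trace through this code step by step.

Initialize: items = [6, 2, 4, 7, 7, 5, 9, 5]
Initialize: sum_val = []
Entering loop: for k in range(3, len(items)):
After iteration 1: k = 3, sum_val = [4]
After iteration 2: k = 4, sum_val = [4, 5]
After iteration 3: k = 5, sum_val = [4, 5, 5]
After iteration 4: k = 6, sum_val = [4, 5, 5, 7]
After iteration 5: k = 7, sum_val = [4, 5, 5, 7, 6]
Loop ends.
len(sum_val) = 5

Final answer: 5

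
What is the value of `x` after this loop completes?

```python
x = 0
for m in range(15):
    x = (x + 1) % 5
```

Let's trace through this code step by step.

Initialize: x = 0
Entering loop: for m in range(15):
After iteration 1: m = 0, x = 1
After iteration 2: m = 1, x = 2
After iteration 3: m = 2, x = 3
After iteration 4: m = 3, x = 4
After iteration 5: m = 4, x = 0
After iteration 6: m = 5, x = 1
After iteration 7: m = 6, x = 2
After iteration 8: m = 7, x = 3
After iteration 9: m = 8, x = 4
After iteration 10: m = 9, x = 0
After iteration 11: m = 10, x = 1
After iteration 12: m = 11, x = 2
After iteration 13: m = 12, x = 3
After iteration 14: m = 13, x = 4
After iteration 15: m = 14, x = 0
Loop ends.

Final answer: 0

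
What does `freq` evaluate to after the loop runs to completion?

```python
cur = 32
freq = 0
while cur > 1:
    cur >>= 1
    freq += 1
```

Let's trace through this code step by step.

Initialize: cur = 32
Initialize: freq = 0
Entering loop: while cur > 1:
After iteration 1: cur = 16, freq = 1
After iteration 2: cur = 8, freq = 2
After iteration 3: cur = 4, freq = 3
After iteration 4: cur = 2, freq = 4
After iteration 5: cur = 1, freq = 5
Loop ends.

Final answer: 5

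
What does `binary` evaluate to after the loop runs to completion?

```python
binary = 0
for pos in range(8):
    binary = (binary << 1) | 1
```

Let's trace through this code step by step.

Initialize: binary = 0
Entering loop: for pos in range(8):
After iteration 1: pos = 0, binary = 1
After iteration 2: pos = 1, binary = 3
After iteration 3: pos = 2, binary = 7
After iteration 4: pos = 3, binary = 15
After iteration 5: pos = 4, binary = 31
After iteration 6: pos = 5, binary = 63
After iteration 7: pos = 6, binary = 127
After iteration 8: pos = 7, binary = 255
Loop ends.

Final answer: 255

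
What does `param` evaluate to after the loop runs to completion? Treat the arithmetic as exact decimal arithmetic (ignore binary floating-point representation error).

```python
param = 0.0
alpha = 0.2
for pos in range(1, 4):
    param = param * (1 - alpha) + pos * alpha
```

Let's trace through this code step by step.

Initialize: param = 0.0
Initialize: alpha = 0.2
Entering loop: for pos in range(1, 4):
After iteration 1: pos = 1, param = 0.2
After iteration 2: pos = 2, param = 0.56
After iteration 3: pos = 3, param = 1.048
Loop ends.

Final answer: 1.048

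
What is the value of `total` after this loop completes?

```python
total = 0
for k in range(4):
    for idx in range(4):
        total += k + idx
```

Let's trace through this code step by step.

Initialize: total = 0
Entering loop: for k in range(4):
After iteration 1: k = 0, total = 6
After iteration 2: k = 1, total = 16
After iteration 3: k = 2, total = 30
After iteration 4: k = 3, total = 48
Loop ends.

Final answer: 48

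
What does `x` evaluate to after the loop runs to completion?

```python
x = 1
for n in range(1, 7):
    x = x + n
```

Let's trace through this code step by step.

Initialize: x = 1
Entering loop: for n in range(1, 7):
After iteration 1: n = 1, x = 2
After iteration 2: n = 2, x = 4
After iteration 3: n = 3, x = 7
After iteration 4: n = 4, x = 11
After iteration 5: n = 5, x = 16
After iteration 6: n = 6, x = 22
Loop ends.

Final answer: 22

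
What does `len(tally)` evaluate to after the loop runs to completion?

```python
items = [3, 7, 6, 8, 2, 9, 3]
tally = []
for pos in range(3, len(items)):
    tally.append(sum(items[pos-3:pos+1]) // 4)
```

Let's trace through this code step by step.

Initialize: items = [3, 7, 6, 8, 2, 9, 3]
Initialize: tally = []
Entering loop: for pos in range(3, len(items)):
After iteration 1: pos = 3, tally = [6]
After iteration 2: pos = 4, tally = [6, 5]
After iteration 3: pos = 5, tally = [6, 5, 6]
After iteration 4: pos = 6, tally = [6, 5, 6, 5]
Loop ends.
len(tally) = 4

Final answer: 4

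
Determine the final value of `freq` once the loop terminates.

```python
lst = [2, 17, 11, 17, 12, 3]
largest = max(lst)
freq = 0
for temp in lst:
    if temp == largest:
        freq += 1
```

Let's trace through this code step by step.

Initialize: lst = [2, 17, 11, 17, 12, 3]
Initialize: largest = 17
Initialize: freq = 0
Entering loop: for temp in lst:
After iteration 1: temp = 2, freq = 0
After iteration 2: temp = 17, freq = 1
After iteration 3: temp = 11, freq = 1
After iteration 4: temp = 17, freq = 2
After iteration 5: temp = 12, freq = 2
After iteration 6: temp = 3, freq = 2
Loop ends.

Final answer: 2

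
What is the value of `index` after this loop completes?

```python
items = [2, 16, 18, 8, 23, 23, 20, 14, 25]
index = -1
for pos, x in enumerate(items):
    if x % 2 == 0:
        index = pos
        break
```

Let's trace through this code step by step.

Initialize: items = [2, 16, 18, 8, 23, 23, 20, 14, 25]
Initialize: index = -1
Entering loop: for pos, x in enumerate(items):
After iteration 1: pos = 0, x = 2, index = 0
Loop ends.

Final answer: 0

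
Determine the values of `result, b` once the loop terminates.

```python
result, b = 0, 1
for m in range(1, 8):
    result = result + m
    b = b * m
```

Let's trace through this code step by step.

Initialize: result = 0
Initialize: b = 1
Entering loop: for m in range(1, 8):
After iteration 1: m = 1, result = 1, b = 1
After iteration 2: m = 2, result = 3, b = 2
After iteration 3: m = 3, result = 6, b = 6
After iteration 4: m = 4, result = 10, b = 24
After iteration 5: m = 5, result = 15, b = 120
After iteration 6: m = 6, result = 21, b = 720
After iteration 7: m = 7, result = 28, b = 5040
Loop ends.

Final answer: 28, 5040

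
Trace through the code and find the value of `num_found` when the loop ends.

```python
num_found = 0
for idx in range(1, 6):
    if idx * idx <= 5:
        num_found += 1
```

Let's trace through this code step by step.

Initialize: num_found = 0
Entering loop: for idx in range(1, 6):
After iteration 1: idx = 1, num_found = 1
After iteration 2: idx = 2, num_found = 2
After iteration 3: idx = 3, num_found = 2
After iteration 4: idx = 4, num_found = 2
After iteration 5: idx = 5, num_found = 2
Loop ends.

Final answer: 2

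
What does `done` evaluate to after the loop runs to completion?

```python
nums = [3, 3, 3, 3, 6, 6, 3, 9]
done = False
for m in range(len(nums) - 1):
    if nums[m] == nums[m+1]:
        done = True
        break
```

Let's trace through this code step by step.

Initialize: nums = [3, 3, 3, 3, 6, 6, 3, 9]
Initialize: done = False
Entering loop: for m in range(len(nums) - 1):
After iteration 1: m = 0, done = True
Loop ends.

Final answer: True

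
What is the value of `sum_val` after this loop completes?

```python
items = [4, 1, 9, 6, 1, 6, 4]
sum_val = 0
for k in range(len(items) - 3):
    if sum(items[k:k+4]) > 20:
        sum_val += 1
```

Let's trace through this code step by step.

Initialize: items = [4, 1, 9, 6, 1, 6, 4]
Initialize: sum_val = 0
Entering loop: for k in range(len(items) - 3):
After iteration 1: k = 0, sum_val = 0
After iteration 2: k = 1, sum_val = 0
After iteration 3: k = 2, sum_val = 1
After iteration 4: k = 3, sum_val = 1
Loop ends.

Final answer: 1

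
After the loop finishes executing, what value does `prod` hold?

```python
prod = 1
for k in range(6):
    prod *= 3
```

Let's trace through this code step by step.

Initialize: prod = 1
Entering loop: for k in range(6):
After iteration 1: k = 0, prod = 3
After iteration 2: k = 1, prod = 9
After iteration 3: k = 2, prod = 27
After iteration 4: k = 3, prod = 81
After iteration 5: k = 4, prod = 243
After iteration 6: k = 5, prod = 729
Loop ends.

Final answer: 729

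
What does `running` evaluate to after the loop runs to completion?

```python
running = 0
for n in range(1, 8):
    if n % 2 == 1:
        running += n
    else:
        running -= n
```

Let's trace through this code step by step.

Initialize: running = 0
Entering loop: for n in range(1, 8):
After iteration 1: n = 1, running = 1
After iteration 2: n = 2, running = -1
After iteration 3: n = 3, running = 2
After iteration 4: n = 4, running = -2
After iteration 5: n = 5, running = 3
After iteration 6: n = 6, running = -3
After iteration 7: n = 7, running = 4
Loop ends.

Final answer: 4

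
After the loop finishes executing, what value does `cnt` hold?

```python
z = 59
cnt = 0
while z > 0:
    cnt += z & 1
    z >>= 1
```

Let's trace through this code step by step.

Initialize: z = 59
Initialize: cnt = 0
Entering loop: while z > 0:
After iteration 1: z = 29, cnt = 1
After iteration 2: z = 14, cnt = 2
After iteration 3: z = 7, cnt = 2
After iteration 4: z = 3, cnt = 3
After iteration 5: z = 1, cnt = 4
After iteration 6: z = 0, cnt = 5
Loop ends.

Final answer: 5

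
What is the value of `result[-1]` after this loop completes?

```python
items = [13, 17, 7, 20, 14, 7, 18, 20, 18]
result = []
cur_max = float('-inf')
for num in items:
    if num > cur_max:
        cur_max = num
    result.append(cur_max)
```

Let's trace through this code step by step.

Initialize: items = [13, 17, 7, 20, 14, 7, 18, 20, 18]
Initialize: result = []
Initialize: cur_max = -inf
Entering loop: for num in items:
After iteration 1: num = 13, result = [13], cur_max = 13
After iteration 2: num = 17, result = [13, 17], cur_max = 17
After iteration 3: num = 7, result = [13, 17, 17], cur_max = 17
After iteration 4: num = 20, result = [13, 17, 17, 20], cur_max = 20
After iteration 5: num = 14, result = [13, 17, 17, 20, 20], cur_max = 20
After iteration 6: num = 7, result = [13, 17, 17, 20, 20, 20], cur_max = 20
After iteration 7: num = 18, result = [13, 17, 17, 20, 20, 20, 20], cur_max = 20
After iteration 8: num = 20, result = [13, 17, 17, 20, 20, 20, 20, 20], cur_max = 20
After iteration 9: num = 18, result = [13, 17, 17, 20, 20, 20, 20, 20, 20], cur_max = 20
Loop ends.
result[-1] = 20

Final answer: 20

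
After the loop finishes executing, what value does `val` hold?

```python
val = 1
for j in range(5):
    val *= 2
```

Let's trace through this code step by step.

Initialize: val = 1
Entering loop: for j in range(5):
After iteration 1: j = 0, val = 2
After iteration 2: j = 1, val = 4
After iteration 3: j = 2, val = 8
After iteration 4: j = 3, val = 16
After iteration 5: j = 4, val = 32
Loop ends.

Final answer: 32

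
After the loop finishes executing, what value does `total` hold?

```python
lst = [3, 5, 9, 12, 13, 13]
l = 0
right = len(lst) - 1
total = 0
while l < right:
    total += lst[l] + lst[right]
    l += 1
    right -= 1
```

Let's trace through this code step by step.

Initialize: lst = [3, 5, 9, 12, 13, 13]
Initialize: l = 0
Initialize: right = 5
Initialize: total = 0
Entering loop: while l < right:
After iteration 1: l = 1, right = 4, total = 16
After iteration 2: l = 2, right = 3, total = 34
After iteration 3: l = 3, right = 2, total = 55
Loop ends.

Final answer: 55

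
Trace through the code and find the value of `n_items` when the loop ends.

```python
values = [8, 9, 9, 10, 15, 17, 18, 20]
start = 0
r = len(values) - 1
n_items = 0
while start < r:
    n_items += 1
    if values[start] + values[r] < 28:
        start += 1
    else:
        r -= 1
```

Let's trace through this code step by step.

Initialize: values = [8, 9, 9, 10, 15, 17, 18, 20]
Initialize: start = 0
Initialize: r = 7
Initialize: n_items = 0
Entering loop: while start < r:
After iteration 1: start = 0, r = 6, n_items = 1
After iteration 2: start = 1, r = 6, n_items = 2
After iteration 3: start = 2, r = 6, n_items = 3
After iteration 4: start = 3, r = 6, n_items = 4
After iteration 5: start = 3, r = 5, n_items = 5
After iteration 6: start = 4, r = 5, n_items = 6
After iteration 7: start = 4, r = 4, n_items = 7
Loop ends.

Final answer: 7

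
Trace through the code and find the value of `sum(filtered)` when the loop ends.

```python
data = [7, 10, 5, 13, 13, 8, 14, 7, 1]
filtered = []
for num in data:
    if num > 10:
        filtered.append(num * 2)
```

Let's trace through this code step by step.

Initialize: data = [7, 10, 5, 13, 13, 8, 14, 7, 1]
Initialize: filtered = []
Entering loop: for num in data:
After iteration 1: num = 7, filtered = []
After iteration 2: num = 10, filtered = []
After iteration 3: num = 5, filtered = []
After iteration 4: num = 13, filtered = [26]
After iteration 5: num = 13, filtered = [26, 26]
After iteration 6: num = 8, filtered = [26, 26]
After iteration 7: num = 14, filtered = [26, 26, 28]
After iteration 8: num = 7, filtered = [26, 26, 28]
After iteration 9: num = 1, filtered = [26, 26, 28]
Loop ends.
sum(filtered) = 80

Final answer: 80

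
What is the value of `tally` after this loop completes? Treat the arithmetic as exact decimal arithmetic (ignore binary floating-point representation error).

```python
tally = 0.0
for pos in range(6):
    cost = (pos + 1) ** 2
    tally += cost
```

Let's trace through this code step by step.

Initialize: tally = 0.0
Entering loop: for pos in range(6):
After iteration 1: pos = 0, tally = 1.0, cost = 1
After iteration 2: pos = 1, tally = 5.0, cost = 4
After iteration 3: pos = 2, tally = 14.0, cost = 9
After iteration 4: pos = 3, tally = 30.0, cost = 16
After iteration 5: pos = 4, tally = 55.0, cost = 25
After iteration 6: pos = 5, tally = 91.0, cost = 36
Loop ends.

Final answer: 91.0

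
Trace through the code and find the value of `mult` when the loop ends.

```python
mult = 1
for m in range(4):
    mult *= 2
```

Let's trace through this code step by step.

Initialize: mult = 1
Entering loop: for m in range(4):
After iteration 1: m = 0, mult = 2
After iteration 2: m = 1, mult = 4
After iteration 3: m = 2, mult = 8
After iteration 4: m = 3, mult = 16
Loop ends.

Final answer: 16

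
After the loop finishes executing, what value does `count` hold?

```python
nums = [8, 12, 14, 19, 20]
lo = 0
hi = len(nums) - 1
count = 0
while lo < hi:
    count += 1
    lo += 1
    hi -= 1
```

Let's trace through this code step by step.

Initialize: nums = [8, 12, 14, 19, 20]
Initialize: lo = 0
Initialize: hi = 4
Initialize: count = 0
Entering loop: while lo < hi:
After iteration 1: lo = 1, hi = 3, count = 1
After iteration 2: lo = 2, hi = 2, count = 2
Loop ends.

Final answer: 2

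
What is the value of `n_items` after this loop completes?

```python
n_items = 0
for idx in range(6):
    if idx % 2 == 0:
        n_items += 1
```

Let's trace through this code step by step.

Initialize: n_items = 0
Entering loop: for idx in range(6):
After iteration 1: idx = 0, n_items = 1
After iteration 2: idx = 1, n_items = 1
After iteration 3: idx = 2, n_items = 2
After iteration 4: idx = 3, n_items = 2
After iteration 5: idx = 4, n_items = 3
After iteration 6: idx = 5, n_items = 3
Loop ends.

Final answer: 3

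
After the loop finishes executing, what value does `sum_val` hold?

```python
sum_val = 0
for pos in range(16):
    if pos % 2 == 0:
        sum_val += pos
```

Let's trace through this code step by step.

Initialize: sum_val = 0
Entering loop: for pos in range(16):
After iteration 1: pos = 0, sum_val = 0
After iteration 2: pos = 1, sum_val = 0
After iteration 3: pos = 2, sum_val = 2
After iteration 4: pos = 3, sum_val = 2
After iteration 5: pos = 4, sum_val = 6
After iteration 6: pos = 5, sum_val = 6
After iteration 7: pos = 6, sum_val = 12
After iteration 8: pos = 7, sum_val = 12
After iteration 9: pos = 8, sum_val = 20
After iteration 10: pos = 9, sum_val = 20
After iteration 11: pos = 10, sum_val = 30
After iteration 12: pos = 11, sum_val = 30
After iteration 13: pos = 12, sum_val = 42
After iteration 14: pos = 13, sum_val = 42
After iteration 15: pos = 14, sum_val = 56
After iteration 16: pos = 15, sum_val = 56
Loop ends.

Final answer: 56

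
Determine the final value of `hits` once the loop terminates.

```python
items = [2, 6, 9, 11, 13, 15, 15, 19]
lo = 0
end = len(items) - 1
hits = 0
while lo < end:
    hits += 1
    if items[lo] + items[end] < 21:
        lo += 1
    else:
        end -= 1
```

Let's trace through this code step by step.

Initialize: items = [2, 6, 9, 11, 13, 15, 15, 19]
Initialize: lo = 0
Initialize: end = 7
Initialize: hits = 0
Entering loop: while lo < end:
After iteration 1: lo = 0, end = 6, hits = 1
After iteration 2: lo = 1, end = 6, hits = 2
After iteration 3: lo = 1, end = 5, hits = 3
After iteration 4: lo = 1, end = 4, hits = 4
After iteration 5: lo = 2, end = 4, hits = 5
After iteration 6: lo = 2, end = 3, hits = 6
After iteration 7: lo = 3, end = 3, hits = 7
Loop ends.

Final answer: 7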